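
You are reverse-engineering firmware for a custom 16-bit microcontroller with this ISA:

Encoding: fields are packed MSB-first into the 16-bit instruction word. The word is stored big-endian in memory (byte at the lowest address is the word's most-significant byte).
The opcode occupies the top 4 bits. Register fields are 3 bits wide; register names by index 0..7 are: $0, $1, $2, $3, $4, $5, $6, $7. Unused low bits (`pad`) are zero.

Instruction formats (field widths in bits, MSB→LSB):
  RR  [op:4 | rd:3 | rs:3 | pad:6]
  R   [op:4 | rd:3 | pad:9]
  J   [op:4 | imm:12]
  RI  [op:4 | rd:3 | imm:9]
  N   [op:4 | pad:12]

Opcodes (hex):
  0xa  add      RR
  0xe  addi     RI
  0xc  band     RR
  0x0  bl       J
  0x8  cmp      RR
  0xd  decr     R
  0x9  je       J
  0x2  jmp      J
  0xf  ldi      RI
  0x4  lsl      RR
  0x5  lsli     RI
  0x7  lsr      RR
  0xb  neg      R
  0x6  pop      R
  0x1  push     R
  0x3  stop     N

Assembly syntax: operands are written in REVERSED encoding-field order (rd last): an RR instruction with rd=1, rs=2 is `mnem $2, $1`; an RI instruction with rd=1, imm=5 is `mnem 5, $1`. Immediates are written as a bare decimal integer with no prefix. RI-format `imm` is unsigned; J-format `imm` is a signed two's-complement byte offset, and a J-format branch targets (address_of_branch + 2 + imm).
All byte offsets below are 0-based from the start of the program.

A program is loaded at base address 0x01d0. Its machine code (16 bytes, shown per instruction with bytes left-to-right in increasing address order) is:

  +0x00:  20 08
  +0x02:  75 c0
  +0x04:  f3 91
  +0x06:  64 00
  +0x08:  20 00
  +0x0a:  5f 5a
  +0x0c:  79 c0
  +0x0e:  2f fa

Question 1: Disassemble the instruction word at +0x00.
jmp 8

[00] 20 08 → 0x2008
  opcode bits[15:12]=0x2: jmp/J
  imm@[11:0]=0x8 ⇒ 8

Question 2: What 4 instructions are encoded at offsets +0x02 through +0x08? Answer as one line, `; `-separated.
@+02  big-endian(75 c0) = 0x75c0
  opcode bits[15:12]=0x7: lsr/RR
  rd@[11:9]=0x2 ⇒ $2
  rs@[8:6]=0x7 ⇒ $7
@+04  big-endian(f3 91) = 0xf391
  opcode bits[15:12]=0xf: ldi/RI
  rd@[11:9]=0x1 ⇒ $1
  imm@[8:0]=0x191 ⇒ 401
@+06  big-endian(64 00) = 0x6400
  opcode bits[15:12]=0x6: pop/R
  rd@[11:9]=0x2 ⇒ $2
@+08  big-endian(20 00) = 0x2000
  opcode bits[15:12]=0x2: jmp/J
  imm@[11:0]=0x0 ⇒ 0

lsr $7, $2; ldi 401, $1; pop $2; jmp 0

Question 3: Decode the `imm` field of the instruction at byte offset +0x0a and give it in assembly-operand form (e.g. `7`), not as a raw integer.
[0a] 5f 5a → 0x5f5a
  op=0x5f5a>>12=0x5 ⇒ lsli (RI)
  rd@[11:9]=0x7 ⇒ $7
  imm@[8:0]=0x15a ⇒ 346

346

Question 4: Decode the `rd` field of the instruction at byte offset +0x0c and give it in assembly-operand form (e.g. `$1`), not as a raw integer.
off 0x0c: read 79 c0 as big → 0x79c0
  opcode bits[15:12]=0x7: lsr/RR
  rd: (w>>9)&0x7=0x4 → $4
  rs: (w>>6)&0x7=0x7 → $7

$4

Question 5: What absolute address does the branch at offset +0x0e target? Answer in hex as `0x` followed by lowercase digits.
0x01da

+0x0e: 2f fa ⇒ word 0x2ffa (big)
  top 4b → 0x2 → jmp [J]
  imm: (w>>0)&0xfff=0xffa (s12→-6) → -6
  target = base 0x01d0 + off 0x0e + 2 + imm -6 = 0x01da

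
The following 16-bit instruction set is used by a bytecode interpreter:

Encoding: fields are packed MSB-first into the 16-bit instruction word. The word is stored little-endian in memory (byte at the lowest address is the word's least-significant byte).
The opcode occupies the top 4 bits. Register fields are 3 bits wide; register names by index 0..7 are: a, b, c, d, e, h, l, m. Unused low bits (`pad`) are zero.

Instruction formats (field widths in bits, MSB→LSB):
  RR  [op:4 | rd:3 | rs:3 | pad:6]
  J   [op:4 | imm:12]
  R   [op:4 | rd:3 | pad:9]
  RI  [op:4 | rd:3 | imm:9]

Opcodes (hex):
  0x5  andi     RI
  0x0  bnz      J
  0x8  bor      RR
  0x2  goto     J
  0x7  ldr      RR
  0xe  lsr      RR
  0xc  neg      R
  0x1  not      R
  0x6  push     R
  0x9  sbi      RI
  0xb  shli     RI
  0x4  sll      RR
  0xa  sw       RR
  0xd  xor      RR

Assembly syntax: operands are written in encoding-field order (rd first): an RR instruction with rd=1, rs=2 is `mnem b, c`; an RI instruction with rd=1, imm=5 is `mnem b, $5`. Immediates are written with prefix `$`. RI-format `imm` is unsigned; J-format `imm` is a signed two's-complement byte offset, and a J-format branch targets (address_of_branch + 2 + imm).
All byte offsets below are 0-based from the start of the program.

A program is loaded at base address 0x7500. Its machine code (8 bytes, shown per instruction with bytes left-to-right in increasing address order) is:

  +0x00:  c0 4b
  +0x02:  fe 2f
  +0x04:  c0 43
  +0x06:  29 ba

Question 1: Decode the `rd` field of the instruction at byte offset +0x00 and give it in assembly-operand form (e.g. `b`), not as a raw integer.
off 0x00: read c0 4b as little → 0x4bc0
  op=0x4bc0>>12=0x4 ⇒ sll (RR)
  [11:9] rd=5 = h
  [8:6] rs=7 = m

h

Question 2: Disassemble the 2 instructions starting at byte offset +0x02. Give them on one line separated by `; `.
goto $-2; sll b, m

[02] fe 2f → 0x2ffe
  opcode bits[15:12]=0x2: goto/J
  [11:0] imm=4094 (s12→-2) = $-2
[04] c0 43 → 0x43c0
  opcode bits[15:12]=0x4: sll/RR
  [11:9] rd=1 = b
  [8:6] rs=7 = m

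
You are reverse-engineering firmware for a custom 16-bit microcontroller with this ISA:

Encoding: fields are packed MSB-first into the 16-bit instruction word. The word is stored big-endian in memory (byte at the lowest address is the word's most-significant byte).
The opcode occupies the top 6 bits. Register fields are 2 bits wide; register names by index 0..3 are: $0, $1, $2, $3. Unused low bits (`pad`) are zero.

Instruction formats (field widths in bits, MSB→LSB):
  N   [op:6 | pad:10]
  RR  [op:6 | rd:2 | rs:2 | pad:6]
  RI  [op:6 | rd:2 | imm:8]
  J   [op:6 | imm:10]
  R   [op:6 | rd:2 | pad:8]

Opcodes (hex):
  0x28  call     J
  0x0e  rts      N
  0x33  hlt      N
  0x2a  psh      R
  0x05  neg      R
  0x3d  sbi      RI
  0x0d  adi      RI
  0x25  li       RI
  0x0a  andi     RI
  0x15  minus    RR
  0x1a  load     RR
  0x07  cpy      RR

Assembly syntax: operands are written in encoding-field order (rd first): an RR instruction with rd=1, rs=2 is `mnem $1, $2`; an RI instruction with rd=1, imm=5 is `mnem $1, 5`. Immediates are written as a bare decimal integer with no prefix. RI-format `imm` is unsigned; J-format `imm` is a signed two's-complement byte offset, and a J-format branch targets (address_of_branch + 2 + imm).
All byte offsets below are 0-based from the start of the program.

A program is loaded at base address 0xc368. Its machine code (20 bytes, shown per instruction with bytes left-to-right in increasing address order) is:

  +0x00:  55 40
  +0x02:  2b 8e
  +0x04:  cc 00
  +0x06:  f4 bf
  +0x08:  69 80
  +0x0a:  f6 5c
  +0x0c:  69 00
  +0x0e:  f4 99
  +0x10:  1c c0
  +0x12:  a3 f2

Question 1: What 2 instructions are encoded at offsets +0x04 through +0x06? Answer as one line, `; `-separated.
@+04  big-endian(cc 00) = 0xcc00
  opcode bits[15:10]=0x33: hlt/N
@+06  big-endian(f4 bf) = 0xf4bf
  opcode bits[15:10]=0x3d: sbi/RI
  [9:8] rd=0 = $0
  [7:0] imm=191 = 191

hlt; sbi $0, 191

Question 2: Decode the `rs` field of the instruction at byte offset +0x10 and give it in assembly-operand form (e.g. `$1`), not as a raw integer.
$3

+0x10: 1c c0 ⇒ word 0x1cc0 (big)
  opcode bits[15:10]=0x7: cpy/RR
  rd@[9:8]=0x0 ⇒ $0
  rs@[7:6]=0x3 ⇒ $3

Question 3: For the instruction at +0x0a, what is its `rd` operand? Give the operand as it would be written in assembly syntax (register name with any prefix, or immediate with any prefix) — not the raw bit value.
$2

@+0a  big-endian(f6 5c) = 0xf65c
  op=0xf65c>>10=0x3d ⇒ sbi (RI)
  [9:8] rd=2 = $2
  [7:0] imm=92 = 92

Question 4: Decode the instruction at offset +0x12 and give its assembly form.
call -14

+0x12: a3 f2 ⇒ word 0xa3f2 (big)
  top 6b → 0x28 → call [J]
  imm@[9:0]=0x3f2 (s10→-14) ⇒ -14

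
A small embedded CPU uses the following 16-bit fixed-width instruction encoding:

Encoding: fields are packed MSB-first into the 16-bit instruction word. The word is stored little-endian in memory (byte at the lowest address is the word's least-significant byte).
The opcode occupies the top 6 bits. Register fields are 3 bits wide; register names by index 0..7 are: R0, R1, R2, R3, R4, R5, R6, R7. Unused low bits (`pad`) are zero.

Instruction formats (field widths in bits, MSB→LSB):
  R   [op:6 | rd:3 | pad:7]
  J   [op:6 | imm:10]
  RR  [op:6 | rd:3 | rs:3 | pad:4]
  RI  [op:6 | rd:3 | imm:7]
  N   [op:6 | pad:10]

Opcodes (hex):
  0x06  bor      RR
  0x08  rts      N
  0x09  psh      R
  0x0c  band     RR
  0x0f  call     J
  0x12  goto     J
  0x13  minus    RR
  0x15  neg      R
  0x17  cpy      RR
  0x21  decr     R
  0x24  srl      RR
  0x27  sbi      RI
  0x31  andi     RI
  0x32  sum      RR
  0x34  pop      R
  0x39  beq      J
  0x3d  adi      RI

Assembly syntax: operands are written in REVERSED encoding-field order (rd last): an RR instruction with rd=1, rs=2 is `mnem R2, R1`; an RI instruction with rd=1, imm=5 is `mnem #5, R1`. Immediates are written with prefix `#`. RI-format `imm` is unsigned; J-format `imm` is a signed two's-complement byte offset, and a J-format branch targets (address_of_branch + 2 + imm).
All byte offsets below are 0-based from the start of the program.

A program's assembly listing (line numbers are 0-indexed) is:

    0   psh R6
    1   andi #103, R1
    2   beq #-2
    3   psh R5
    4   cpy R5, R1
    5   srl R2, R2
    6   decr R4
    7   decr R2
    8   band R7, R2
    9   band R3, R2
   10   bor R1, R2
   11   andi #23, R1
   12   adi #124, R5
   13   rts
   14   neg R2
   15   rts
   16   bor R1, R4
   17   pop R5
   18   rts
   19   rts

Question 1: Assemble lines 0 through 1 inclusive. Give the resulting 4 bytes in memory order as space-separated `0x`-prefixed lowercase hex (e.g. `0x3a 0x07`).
L0: psh op=0x9:6|rd=6:3|pad=0:7 ⇒ 0x2700 ⇒ little 00 27
L1: andi op=0x31:6|rd=1:3|imm=103:7 ⇒ 0xc4e7 ⇒ little e7 c4

0x00 0x27 0xe7 0xc4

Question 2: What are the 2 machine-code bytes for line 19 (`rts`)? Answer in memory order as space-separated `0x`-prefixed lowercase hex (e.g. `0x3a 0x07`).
19. rts fields op=0x8:6|pad=0:10 → word 2000h → 00 20

0x00 0x20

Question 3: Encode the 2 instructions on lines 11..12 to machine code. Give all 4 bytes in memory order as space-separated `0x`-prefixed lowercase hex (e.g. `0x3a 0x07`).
L11: andi op=0x31:6|rd=1:3|imm=23:7 ⇒ 0xc497 ⇒ little 97 c4
L12: adi op=0x3d:6|rd=5:3|imm=124:7 ⇒ 0xf6fc ⇒ little fc f6

0x97 0xc4 0xfc 0xf6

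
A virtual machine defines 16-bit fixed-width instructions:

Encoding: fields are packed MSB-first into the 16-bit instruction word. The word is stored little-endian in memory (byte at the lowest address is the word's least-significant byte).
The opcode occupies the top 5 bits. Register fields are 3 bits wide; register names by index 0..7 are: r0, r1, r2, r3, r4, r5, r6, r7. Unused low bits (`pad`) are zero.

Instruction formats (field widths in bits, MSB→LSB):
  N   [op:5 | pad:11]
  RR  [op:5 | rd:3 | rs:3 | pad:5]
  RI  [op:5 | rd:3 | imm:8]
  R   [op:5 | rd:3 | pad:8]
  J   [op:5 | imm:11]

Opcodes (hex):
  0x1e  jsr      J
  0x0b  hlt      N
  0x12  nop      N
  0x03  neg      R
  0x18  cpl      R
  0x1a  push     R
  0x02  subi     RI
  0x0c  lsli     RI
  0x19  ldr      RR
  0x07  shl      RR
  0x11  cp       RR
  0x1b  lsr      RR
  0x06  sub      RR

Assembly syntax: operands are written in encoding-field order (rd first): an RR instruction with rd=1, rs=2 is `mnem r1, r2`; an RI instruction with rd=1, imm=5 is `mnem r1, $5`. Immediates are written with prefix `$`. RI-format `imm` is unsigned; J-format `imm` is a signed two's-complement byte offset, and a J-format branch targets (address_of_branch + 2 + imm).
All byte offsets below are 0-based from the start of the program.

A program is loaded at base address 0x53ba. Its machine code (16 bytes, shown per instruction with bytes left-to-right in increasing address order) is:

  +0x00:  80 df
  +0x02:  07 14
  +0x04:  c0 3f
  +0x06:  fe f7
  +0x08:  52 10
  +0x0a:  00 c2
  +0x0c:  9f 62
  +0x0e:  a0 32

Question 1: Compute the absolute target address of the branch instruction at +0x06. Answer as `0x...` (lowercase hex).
0x53c0

off 0x06: read fe f7 as little → 0xf7fe
  opcode bits[15:11]=0x1e: jsr/J
  imm: (w>>0)&0x7ff=0x7fe (s11→-2) → $-2
  target = base 0x53ba + off 0x06 + 2 + imm -2 = 0x53c0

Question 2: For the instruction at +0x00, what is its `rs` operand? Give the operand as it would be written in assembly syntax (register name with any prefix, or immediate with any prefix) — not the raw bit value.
@+00  little-endian(80 df) = 0xdf80
  top 5b → 0x1b → lsr [RR]
  rd@[10:8]=0x7 ⇒ r7
  rs@[7:5]=0x4 ⇒ r4

r4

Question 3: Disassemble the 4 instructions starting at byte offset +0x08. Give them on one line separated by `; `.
@+08  little-endian(52 10) = 0x1052
  top 5b → 0x2 → subi [RI]
  [10:8] rd=0 = r0
  [7:0] imm=82 = $82
@+0a  little-endian(00 c2) = 0xc200
  top 5b → 0x18 → cpl [R]
  [10:8] rd=2 = r2
@+0c  little-endian(9f 62) = 0x629f
  top 5b → 0xc → lsli [RI]
  [10:8] rd=2 = r2
  [7:0] imm=159 = $159
@+0e  little-endian(a0 32) = 0x32a0
  top 5b → 0x6 → sub [RR]
  [10:8] rd=2 = r2
  [7:5] rs=5 = r5

subi r0, $82; cpl r2; lsli r2, $159; sub r2, r5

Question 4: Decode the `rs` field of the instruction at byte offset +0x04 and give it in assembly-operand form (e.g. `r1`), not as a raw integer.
r6

+0x04: c0 3f ⇒ word 0x3fc0 (little)
  opcode bits[15:11]=0x7: shl/RR
  rd: (w>>8)&0x7=0x7 → r7
  rs: (w>>5)&0x7=0x6 → r6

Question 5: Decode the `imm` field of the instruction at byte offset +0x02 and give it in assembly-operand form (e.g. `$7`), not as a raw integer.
[02] 07 14 → 0x1407
  top 5b → 0x2 → subi [RI]
  rd: (w>>8)&0x7=0x4 → r4
  imm: (w>>0)&0xff=0x7 → $7

$7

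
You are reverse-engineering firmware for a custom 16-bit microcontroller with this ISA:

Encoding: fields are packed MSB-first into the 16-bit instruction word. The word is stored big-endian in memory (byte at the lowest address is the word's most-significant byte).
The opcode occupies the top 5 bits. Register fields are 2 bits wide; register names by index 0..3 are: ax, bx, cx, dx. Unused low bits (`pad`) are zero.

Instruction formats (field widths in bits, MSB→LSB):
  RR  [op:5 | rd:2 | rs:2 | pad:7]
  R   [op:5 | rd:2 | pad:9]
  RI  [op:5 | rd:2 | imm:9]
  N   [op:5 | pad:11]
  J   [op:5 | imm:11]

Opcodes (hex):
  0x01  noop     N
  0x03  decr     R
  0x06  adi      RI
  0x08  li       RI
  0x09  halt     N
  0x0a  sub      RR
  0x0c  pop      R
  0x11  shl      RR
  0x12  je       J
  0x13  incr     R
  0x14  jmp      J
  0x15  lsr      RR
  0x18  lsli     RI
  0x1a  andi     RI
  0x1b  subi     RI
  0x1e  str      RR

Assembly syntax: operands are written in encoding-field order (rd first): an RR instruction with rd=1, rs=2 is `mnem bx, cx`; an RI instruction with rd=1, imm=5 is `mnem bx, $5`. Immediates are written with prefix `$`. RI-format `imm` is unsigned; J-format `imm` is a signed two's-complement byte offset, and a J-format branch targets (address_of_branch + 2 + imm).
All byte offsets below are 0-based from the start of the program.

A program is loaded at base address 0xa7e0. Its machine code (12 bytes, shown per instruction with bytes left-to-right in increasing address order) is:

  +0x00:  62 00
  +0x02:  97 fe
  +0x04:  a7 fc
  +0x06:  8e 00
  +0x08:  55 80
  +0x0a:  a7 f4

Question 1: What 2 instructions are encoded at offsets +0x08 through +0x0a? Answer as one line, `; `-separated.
@+08  big-endian(55 80) = 0x5580
  top 5b → 0xa → sub [RR]
  rd@[10:9]=0x2 ⇒ cx
  rs@[8:7]=0x3 ⇒ dx
@+0a  big-endian(a7 f4) = 0xa7f4
  top 5b → 0x14 → jmp [J]
  imm@[10:0]=0x7f4 (s11→-12) ⇒ $-12

sub cx, dx; jmp $-12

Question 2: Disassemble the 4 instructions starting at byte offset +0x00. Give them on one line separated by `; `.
pop bx; je $-2; jmp $-4; shl dx, ax

+0x00: 62 00 ⇒ word 0x6200 (big)
  top 5b → 0xc → pop [R]
  rd@[10:9]=0x1 ⇒ bx
+0x02: 97 fe ⇒ word 0x97fe (big)
  top 5b → 0x12 → je [J]
  imm@[10:0]=0x7fe (s11→-2) ⇒ $-2
+0x04: a7 fc ⇒ word 0xa7fc (big)
  top 5b → 0x14 → jmp [J]
  imm@[10:0]=0x7fc (s11→-4) ⇒ $-4
+0x06: 8e 00 ⇒ word 0x8e00 (big)
  top 5b → 0x11 → shl [RR]
  rd@[10:9]=0x3 ⇒ dx
  rs@[8:7]=0x0 ⇒ ax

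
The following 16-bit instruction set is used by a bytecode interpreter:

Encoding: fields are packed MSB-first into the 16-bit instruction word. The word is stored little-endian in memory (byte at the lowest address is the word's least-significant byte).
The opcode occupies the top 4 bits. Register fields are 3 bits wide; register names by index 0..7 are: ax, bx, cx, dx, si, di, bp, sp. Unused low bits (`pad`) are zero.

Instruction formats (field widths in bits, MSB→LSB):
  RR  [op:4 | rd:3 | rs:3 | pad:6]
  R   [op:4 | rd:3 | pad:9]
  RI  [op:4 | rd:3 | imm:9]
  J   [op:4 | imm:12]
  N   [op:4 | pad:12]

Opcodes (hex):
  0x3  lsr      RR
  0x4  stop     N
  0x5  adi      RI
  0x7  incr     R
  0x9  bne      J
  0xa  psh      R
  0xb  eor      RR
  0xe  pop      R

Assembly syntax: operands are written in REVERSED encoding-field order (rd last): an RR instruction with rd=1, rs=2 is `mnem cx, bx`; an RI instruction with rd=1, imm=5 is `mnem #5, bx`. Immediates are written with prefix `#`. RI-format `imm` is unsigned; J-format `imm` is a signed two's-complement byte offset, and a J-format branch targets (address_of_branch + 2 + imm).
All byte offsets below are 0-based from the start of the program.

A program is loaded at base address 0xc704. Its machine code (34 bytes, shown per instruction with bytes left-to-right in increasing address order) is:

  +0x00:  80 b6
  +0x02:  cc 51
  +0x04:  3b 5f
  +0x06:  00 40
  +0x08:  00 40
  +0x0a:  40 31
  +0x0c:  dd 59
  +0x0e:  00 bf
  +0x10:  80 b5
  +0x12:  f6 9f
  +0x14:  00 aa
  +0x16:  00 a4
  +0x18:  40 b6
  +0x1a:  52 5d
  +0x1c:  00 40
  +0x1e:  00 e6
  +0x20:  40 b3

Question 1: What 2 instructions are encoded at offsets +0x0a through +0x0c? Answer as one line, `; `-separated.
+0x0a: 40 31 ⇒ word 0x3140 (little)
  opcode bits[15:12]=0x3: lsr/RR
  rd@[11:9]=0x0 ⇒ ax
  rs@[8:6]=0x5 ⇒ di
+0x0c: dd 59 ⇒ word 0x59dd (little)
  opcode bits[15:12]=0x5: adi/RI
  rd@[11:9]=0x4 ⇒ si
  imm@[8:0]=0x1dd ⇒ #477

lsr di, ax; adi #477, si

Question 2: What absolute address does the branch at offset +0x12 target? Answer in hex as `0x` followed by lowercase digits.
0xc70e

+0x12: f6 9f ⇒ word 0x9ff6 (little)
  opcode bits[15:12]=0x9: bne/J
  imm: (w>>0)&0xfff=0xff6 (s12→-10) → #-10
  target = base 0xc704 + off 0x12 + 2 + imm -10 = 0xc70e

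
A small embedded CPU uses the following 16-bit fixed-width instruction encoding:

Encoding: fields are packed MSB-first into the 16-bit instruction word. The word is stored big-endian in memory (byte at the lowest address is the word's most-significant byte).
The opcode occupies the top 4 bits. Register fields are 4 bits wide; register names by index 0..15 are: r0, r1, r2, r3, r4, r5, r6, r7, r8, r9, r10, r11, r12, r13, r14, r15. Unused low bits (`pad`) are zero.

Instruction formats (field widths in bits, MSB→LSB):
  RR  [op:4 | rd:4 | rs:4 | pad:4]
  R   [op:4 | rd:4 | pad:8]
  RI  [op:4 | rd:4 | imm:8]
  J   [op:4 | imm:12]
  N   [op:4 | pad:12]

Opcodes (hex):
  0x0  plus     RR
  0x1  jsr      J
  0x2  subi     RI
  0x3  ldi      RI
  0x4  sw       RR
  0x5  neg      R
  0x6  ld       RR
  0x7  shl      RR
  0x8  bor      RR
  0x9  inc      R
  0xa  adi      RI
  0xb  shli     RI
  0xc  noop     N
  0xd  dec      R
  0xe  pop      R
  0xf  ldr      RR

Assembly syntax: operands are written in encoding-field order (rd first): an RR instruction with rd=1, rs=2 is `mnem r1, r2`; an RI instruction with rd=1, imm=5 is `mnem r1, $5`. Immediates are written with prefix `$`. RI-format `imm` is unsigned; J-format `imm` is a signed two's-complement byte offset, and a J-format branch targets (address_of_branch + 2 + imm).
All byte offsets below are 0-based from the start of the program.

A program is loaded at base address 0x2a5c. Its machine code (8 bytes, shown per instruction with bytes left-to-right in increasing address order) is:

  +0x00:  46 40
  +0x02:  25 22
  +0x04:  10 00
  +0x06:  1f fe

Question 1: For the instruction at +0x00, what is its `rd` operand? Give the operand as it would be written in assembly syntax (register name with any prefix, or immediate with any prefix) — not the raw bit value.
@+00  big-endian(46 40) = 0x4640
  op=0x4640>>12=0x4 ⇒ sw (RR)
  rd: (w>>8)&0xf=0x6 → r6
  rs: (w>>4)&0xf=0x4 → r4

r6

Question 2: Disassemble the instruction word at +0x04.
off 0x04: read 10 00 as big → 0x1000
  opcode bits[15:12]=0x1: jsr/J
  imm@[11:0]=0x0 ⇒ $0

jsr $0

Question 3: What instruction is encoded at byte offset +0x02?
off 0x02: read 25 22 as big → 0x2522
  op=0x2522>>12=0x2 ⇒ subi (RI)
  rd: (w>>8)&0xf=0x5 → r5
  imm: (w>>0)&0xff=0x22 → $34

subi r5, $34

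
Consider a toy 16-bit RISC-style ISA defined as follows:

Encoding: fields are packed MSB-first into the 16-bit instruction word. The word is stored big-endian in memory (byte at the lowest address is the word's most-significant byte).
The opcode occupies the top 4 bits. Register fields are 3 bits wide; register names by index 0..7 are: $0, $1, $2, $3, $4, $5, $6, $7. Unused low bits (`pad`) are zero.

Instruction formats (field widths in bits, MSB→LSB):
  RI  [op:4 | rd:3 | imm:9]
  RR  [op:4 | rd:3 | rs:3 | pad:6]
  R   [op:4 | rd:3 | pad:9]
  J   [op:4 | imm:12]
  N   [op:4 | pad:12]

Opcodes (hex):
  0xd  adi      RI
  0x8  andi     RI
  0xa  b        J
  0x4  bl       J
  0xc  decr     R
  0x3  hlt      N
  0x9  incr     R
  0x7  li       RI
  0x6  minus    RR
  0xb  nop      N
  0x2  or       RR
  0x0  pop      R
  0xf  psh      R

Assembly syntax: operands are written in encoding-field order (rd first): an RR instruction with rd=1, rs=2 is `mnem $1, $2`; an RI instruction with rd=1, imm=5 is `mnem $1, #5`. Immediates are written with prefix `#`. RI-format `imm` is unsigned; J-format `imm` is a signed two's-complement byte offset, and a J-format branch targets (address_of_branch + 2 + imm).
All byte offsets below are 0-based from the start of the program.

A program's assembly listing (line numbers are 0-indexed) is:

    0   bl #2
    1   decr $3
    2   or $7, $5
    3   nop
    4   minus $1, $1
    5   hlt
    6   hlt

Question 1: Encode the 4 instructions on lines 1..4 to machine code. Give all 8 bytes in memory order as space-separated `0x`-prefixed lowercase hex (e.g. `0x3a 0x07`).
L1: decr op=0xc:4|rd=3:3|pad=0:9 ⇒ 0xc600 ⇒ big c6 00
L2: or op=0x2:4|rd=7:3|rs=5:3|pad=0:6 ⇒ 0x2f40 ⇒ big 2f 40
L3: nop op=0xb:4|pad=0:12 ⇒ 0xb000 ⇒ big b0 00
L4: minus op=0x6:4|rd=1:3|rs=1:3|pad=0:6 ⇒ 0x6240 ⇒ big 62 40

0xc6 0x00 0x2f 0x40 0xb0 0x00 0x62 0x40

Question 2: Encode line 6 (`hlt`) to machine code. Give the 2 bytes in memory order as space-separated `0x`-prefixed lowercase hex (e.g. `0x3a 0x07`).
line 6 (hlt): pack op=0x3:4|pad=0:12 = 0x3000; big→ 30 00

0x30 0x00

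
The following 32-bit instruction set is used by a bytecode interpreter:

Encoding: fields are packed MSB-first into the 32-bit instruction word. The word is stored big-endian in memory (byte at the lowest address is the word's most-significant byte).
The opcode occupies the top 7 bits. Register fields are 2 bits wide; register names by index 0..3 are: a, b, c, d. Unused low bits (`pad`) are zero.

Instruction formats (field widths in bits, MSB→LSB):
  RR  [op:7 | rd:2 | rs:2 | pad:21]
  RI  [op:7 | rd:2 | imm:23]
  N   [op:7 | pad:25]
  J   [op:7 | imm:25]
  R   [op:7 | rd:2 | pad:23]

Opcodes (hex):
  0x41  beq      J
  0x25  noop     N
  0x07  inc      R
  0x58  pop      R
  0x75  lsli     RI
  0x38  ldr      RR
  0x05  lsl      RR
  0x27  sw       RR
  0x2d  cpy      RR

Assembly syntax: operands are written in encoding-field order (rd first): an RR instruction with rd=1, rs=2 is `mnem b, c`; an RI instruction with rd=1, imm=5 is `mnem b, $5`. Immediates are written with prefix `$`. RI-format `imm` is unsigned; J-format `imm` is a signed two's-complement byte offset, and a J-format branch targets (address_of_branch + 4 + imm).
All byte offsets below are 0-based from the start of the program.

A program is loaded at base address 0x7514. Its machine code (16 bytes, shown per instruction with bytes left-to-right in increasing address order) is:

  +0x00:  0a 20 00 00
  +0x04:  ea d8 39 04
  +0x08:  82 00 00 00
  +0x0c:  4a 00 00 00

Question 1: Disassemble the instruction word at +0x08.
beq $0

@+08  big-endian(82 00 00 00) = 0x82000000
  opcode bits[31:25]=0x41: beq/J
  imm: (w>>0)&0x1ffffff=0x0 → $0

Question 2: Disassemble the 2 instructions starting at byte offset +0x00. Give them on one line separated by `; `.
+0x00: 0a 20 00 00 ⇒ word 0x0a200000 (big)
  top 7b → 0x5 → lsl [RR]
  [24:23] rd=0 = a
  [22:21] rs=1 = b
+0x04: ea d8 39 04 ⇒ word 0xead83904 (big)
  top 7b → 0x75 → lsli [RI]
  [24:23] rd=1 = b
  [22:0] imm=5781764 = $5781764

lsl a, b; lsli b, $5781764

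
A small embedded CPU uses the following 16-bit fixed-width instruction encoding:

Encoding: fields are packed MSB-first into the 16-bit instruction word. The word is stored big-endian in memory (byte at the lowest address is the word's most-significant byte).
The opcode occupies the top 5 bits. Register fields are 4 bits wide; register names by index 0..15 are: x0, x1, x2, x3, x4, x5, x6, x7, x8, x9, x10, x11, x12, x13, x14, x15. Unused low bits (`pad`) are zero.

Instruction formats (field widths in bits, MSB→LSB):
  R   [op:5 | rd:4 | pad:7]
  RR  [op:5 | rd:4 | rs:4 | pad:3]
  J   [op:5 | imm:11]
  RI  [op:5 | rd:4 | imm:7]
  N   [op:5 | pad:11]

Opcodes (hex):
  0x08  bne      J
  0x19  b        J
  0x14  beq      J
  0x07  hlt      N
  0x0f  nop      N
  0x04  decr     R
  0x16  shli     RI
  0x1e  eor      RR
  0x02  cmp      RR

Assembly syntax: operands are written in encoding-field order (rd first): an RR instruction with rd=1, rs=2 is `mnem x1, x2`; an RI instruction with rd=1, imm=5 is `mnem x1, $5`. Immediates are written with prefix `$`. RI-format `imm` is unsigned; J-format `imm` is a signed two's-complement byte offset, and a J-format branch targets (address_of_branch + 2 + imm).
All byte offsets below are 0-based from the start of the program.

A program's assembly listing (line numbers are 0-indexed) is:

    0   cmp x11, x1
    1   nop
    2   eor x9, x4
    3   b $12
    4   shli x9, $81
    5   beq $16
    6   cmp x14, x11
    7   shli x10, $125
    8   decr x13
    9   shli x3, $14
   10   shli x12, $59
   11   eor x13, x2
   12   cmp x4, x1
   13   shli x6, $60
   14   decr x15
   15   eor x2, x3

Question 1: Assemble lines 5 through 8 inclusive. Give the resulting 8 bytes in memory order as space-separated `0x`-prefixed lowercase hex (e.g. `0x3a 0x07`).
0xa0 0x10 0x17 0x58 0xb5 0x7d 0x26 0x80

L5: beq op=0x14:5|imm=16:11 ⇒ 0xa010 ⇒ big a0 10
L6: cmp op=0x2:5|rd=14:4|rs=11:4|pad=0:3 ⇒ 0x1758 ⇒ big 17 58
L7: shli op=0x16:5|rd=10:4|imm=125:7 ⇒ 0xb57d ⇒ big b5 7d
L8: decr op=0x4:5|rd=13:4|pad=0:7 ⇒ 0x2680 ⇒ big 26 80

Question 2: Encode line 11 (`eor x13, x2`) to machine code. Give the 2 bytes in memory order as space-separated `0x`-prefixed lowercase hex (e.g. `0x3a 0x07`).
11. eor fields op=0x1e:5|rd=13:4|rs=2:4|pad=0:3 → word f690h → f6 90

0xf6 0x90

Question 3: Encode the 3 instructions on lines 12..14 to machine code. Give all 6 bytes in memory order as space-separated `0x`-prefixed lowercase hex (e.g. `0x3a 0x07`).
0x12 0x08 0xb3 0x3c 0x27 0x80

line 12 (cmp): pack op=0x2:5|rd=4:4|rs=1:4|pad=0:3 = 0x1208; big→ 12 08
line 13 (shli): pack op=0x16:5|rd=6:4|imm=60:7 = 0xb33c; big→ b3 3c
line 14 (decr): pack op=0x4:5|rd=15:4|pad=0:7 = 0x2780; big→ 27 80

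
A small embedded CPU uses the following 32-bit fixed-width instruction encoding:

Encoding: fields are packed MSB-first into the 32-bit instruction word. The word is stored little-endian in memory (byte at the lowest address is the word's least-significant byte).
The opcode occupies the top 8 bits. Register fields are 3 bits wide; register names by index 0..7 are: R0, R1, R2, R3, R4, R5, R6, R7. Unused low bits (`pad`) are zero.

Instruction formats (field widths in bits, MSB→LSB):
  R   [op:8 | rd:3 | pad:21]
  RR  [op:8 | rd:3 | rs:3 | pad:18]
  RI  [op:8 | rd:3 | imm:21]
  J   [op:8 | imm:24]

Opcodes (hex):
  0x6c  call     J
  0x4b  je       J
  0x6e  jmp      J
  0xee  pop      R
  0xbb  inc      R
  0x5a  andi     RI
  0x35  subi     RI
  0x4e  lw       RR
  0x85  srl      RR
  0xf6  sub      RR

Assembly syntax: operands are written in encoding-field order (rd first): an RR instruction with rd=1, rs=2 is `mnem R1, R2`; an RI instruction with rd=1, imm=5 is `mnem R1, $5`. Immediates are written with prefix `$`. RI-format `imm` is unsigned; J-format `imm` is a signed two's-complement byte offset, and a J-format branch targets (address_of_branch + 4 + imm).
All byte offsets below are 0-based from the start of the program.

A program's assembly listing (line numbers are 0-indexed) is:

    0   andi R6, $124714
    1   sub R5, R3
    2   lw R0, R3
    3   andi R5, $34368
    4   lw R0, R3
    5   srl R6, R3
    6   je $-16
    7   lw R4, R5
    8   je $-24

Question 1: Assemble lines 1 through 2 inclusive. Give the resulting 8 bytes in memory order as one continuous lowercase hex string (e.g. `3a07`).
line 1 (sub): pack op=0xf6:8|rd=5:3|rs=3:3|pad=0:18 = 0xf6ac0000; little→ 00 00 ac f6
line 2 (lw): pack op=0x4e:8|rd=0:3|rs=3:3|pad=0:18 = 0x4e0c0000; little→ 00 00 0c 4e

0000acf600000c4e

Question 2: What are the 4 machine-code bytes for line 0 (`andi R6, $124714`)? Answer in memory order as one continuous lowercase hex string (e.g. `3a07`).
line 0 (andi): pack op=0x5a:8|rd=6:3|imm=124714:21 = 0x5ac1e72a; little→ 2a e7 c1 5a

2ae7c15a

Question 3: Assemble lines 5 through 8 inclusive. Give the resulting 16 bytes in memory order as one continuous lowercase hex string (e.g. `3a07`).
0000cc85f0ffff4b0000944ee8ffff4b

line 5 (srl): pack op=0x85:8|rd=6:3|rs=3:3|pad=0:18 = 0x85cc0000; little→ 00 00 cc 85
line 6 (je): pack op=0x4b:8|imm=-16:24 = 0x4bfffff0; little→ f0 ff ff 4b
line 7 (lw): pack op=0x4e:8|rd=4:3|rs=5:3|pad=0:18 = 0x4e940000; little→ 00 00 94 4e
line 8 (je): pack op=0x4b:8|imm=-24:24 = 0x4bffffe8; little→ e8 ff ff 4b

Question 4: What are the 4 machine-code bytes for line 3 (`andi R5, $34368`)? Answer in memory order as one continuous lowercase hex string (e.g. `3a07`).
4086a05a

L3: andi op=0x5a:8|rd=5:3|imm=34368:21 ⇒ 0x5aa08640 ⇒ little 40 86 a0 5a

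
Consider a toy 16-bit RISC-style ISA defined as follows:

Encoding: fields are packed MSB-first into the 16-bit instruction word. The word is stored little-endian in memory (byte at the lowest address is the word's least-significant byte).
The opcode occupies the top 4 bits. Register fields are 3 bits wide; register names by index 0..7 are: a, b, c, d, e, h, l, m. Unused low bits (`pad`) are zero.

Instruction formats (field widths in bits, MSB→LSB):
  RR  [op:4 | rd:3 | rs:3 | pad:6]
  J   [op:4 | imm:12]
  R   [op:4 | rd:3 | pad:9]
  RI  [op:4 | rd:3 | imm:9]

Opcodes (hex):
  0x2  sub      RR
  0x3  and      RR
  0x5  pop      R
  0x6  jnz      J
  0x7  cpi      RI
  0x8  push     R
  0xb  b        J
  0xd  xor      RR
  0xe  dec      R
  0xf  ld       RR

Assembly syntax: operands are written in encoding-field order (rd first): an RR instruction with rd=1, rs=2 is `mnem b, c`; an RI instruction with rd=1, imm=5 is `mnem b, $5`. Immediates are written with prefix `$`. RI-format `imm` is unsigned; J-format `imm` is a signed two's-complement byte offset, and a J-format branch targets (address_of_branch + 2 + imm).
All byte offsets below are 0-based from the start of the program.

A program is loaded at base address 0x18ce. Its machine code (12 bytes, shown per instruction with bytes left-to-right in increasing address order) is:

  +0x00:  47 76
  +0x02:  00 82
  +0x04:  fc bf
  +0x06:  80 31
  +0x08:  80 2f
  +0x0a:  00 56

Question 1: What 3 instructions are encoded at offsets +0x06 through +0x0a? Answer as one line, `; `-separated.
+0x06: 80 31 ⇒ word 0x3180 (little)
  top 4b → 0x3 → and [RR]
  [11:9] rd=0 = a
  [8:6] rs=6 = l
+0x08: 80 2f ⇒ word 0x2f80 (little)
  top 4b → 0x2 → sub [RR]
  [11:9] rd=7 = m
  [8:6] rs=6 = l
+0x0a: 00 56 ⇒ word 0x5600 (little)
  top 4b → 0x5 → pop [R]
  [11:9] rd=3 = d

and a, l; sub m, l; pop d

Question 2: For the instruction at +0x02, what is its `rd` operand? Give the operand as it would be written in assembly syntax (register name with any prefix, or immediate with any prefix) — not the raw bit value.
b

@+02  little-endian(00 82) = 0x8200
  top 4b → 0x8 → push [R]
  rd@[11:9]=0x1 ⇒ b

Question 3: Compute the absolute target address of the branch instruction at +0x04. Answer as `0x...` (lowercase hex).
0x18d0

+0x04: fc bf ⇒ word 0xbffc (little)
  op=0xbffc>>12=0xb ⇒ b (J)
  imm: (w>>0)&0xfff=0xffc (s12→-4) → $-4
  target = base 0x18ce + off 0x04 + 2 + imm -4 = 0x18d0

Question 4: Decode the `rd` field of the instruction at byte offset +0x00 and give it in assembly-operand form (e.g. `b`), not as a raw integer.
[00] 47 76 → 0x7647
  top 4b → 0x7 → cpi [RI]
  [11:9] rd=3 = d
  [8:0] imm=71 = $71

d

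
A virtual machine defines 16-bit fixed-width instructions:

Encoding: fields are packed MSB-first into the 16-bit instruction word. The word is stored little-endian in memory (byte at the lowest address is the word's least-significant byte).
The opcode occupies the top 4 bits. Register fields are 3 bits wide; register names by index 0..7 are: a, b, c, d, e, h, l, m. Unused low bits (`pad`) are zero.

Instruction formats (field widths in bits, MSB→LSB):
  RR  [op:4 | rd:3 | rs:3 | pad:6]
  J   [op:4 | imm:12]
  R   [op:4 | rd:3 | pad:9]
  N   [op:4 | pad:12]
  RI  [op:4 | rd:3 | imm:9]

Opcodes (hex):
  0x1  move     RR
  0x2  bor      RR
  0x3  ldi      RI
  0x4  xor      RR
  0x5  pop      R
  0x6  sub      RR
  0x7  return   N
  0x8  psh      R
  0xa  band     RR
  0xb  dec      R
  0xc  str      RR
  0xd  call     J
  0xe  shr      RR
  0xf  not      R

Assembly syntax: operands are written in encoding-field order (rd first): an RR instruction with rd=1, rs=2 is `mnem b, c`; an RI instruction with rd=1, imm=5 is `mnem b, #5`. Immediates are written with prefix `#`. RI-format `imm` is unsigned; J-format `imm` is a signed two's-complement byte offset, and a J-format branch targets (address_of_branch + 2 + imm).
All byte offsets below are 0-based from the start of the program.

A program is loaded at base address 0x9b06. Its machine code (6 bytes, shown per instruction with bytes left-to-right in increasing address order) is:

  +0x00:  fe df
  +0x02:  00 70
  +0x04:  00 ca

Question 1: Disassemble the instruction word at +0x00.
call #-2

@+00  little-endian(fe df) = 0xdffe
  top 4b → 0xd → call [J]
  imm@[11:0]=0xffe (s12→-2) ⇒ #-2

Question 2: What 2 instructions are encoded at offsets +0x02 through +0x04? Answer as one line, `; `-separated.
return; str h, a

@+02  little-endian(00 70) = 0x7000
  opcode bits[15:12]=0x7: return/N
@+04  little-endian(00 ca) = 0xca00
  opcode bits[15:12]=0xc: str/RR
  rd@[11:9]=0x5 ⇒ h
  rs@[8:6]=0x0 ⇒ a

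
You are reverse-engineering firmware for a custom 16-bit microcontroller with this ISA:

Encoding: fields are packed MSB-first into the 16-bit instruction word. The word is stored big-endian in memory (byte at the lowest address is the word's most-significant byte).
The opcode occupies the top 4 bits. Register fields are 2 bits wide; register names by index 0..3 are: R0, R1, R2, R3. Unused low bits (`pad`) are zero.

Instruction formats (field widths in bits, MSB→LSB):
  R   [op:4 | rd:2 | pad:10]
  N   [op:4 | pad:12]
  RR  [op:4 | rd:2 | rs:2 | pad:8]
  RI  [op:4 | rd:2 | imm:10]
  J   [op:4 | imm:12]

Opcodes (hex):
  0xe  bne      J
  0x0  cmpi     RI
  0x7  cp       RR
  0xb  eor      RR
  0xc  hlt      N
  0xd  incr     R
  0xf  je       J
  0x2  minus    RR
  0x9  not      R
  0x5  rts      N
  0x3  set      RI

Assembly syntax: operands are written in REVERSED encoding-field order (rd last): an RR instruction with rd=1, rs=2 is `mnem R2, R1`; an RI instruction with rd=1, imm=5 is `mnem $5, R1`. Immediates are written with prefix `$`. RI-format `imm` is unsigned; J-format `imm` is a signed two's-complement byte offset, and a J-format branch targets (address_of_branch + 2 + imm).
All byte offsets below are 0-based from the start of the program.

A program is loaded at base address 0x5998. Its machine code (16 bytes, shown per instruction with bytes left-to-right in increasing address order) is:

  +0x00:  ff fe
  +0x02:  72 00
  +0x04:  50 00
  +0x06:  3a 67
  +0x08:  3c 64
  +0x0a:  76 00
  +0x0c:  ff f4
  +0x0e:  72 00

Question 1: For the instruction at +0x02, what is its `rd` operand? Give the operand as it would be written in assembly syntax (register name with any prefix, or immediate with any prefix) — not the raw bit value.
+0x02: 72 00 ⇒ word 0x7200 (big)
  op=0x7200>>12=0x7 ⇒ cp (RR)
  rd@[11:10]=0x0 ⇒ R0
  rs@[9:8]=0x2 ⇒ R2

R0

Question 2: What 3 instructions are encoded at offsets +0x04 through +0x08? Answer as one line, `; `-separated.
@+04  big-endian(50 00) = 0x5000
  op=0x5000>>12=0x5 ⇒ rts (N)
@+06  big-endian(3a 67) = 0x3a67
  op=0x3a67>>12=0x3 ⇒ set (RI)
  rd@[11:10]=0x2 ⇒ R2
  imm@[9:0]=0x267 ⇒ $615
@+08  big-endian(3c 64) = 0x3c64
  op=0x3c64>>12=0x3 ⇒ set (RI)
  rd@[11:10]=0x3 ⇒ R3
  imm@[9:0]=0x64 ⇒ $100

rts; set $615, R2; set $100, R3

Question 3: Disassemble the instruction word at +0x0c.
+0x0c: ff f4 ⇒ word 0xfff4 (big)
  top 4b → 0xf → je [J]
  [11:0] imm=4084 (s12→-12) = $-12

je $-12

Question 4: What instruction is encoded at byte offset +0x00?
je $-2

@+00  big-endian(ff fe) = 0xfffe
  top 4b → 0xf → je [J]
  [11:0] imm=4094 (s12→-2) = $-2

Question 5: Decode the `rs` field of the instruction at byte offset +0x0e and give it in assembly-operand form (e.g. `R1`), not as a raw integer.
+0x0e: 72 00 ⇒ word 0x7200 (big)
  op=0x7200>>12=0x7 ⇒ cp (RR)
  rd: (w>>10)&0x3=0x0 → R0
  rs: (w>>8)&0x3=0x2 → R2

R2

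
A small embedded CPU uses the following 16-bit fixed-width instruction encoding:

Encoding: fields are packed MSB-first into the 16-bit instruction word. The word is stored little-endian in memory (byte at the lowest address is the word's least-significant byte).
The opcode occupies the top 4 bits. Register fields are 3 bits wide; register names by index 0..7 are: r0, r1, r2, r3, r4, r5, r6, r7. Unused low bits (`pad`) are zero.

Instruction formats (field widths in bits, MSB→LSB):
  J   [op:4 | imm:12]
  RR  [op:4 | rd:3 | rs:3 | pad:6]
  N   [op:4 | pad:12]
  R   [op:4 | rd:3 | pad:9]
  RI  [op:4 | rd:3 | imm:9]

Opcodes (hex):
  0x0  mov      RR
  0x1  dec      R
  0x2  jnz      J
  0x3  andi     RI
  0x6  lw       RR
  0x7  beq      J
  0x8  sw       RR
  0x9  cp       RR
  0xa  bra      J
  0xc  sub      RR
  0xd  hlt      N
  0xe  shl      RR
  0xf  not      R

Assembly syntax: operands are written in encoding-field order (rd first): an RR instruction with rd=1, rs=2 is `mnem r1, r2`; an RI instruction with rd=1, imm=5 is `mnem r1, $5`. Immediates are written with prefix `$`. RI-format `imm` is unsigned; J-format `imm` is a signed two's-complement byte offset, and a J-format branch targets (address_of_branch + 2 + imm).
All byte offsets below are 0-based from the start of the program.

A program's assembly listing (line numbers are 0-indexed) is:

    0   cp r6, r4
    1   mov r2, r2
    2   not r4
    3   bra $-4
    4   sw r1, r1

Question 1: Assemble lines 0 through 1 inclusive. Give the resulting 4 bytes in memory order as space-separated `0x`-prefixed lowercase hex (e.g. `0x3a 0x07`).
L0: cp op=0x9:4|rd=6:3|rs=4:3|pad=0:6 ⇒ 0x9d00 ⇒ little 00 9d
L1: mov op=0x0:4|rd=2:3|rs=2:3|pad=0:6 ⇒ 0x0480 ⇒ little 80 04

0x00 0x9d 0x80 0x04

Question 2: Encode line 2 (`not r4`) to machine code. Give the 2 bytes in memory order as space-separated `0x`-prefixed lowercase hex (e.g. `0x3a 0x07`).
0x00 0xf8

L2: not op=0xf:4|rd=4:3|pad=0:9 ⇒ 0xf800 ⇒ little 00 f8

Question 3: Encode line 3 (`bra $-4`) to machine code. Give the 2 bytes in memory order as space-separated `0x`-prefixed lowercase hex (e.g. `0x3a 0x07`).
0xfc 0xaf

line 3 (bra): pack op=0xa:4|imm=-4:12 = 0xaffc; little→ fc af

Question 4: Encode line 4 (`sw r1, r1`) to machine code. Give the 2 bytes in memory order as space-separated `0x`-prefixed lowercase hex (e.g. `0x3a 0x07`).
0x40 0x82

line 4 (sw): pack op=0x8:4|rd=1:3|rs=1:3|pad=0:6 = 0x8240; little→ 40 82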